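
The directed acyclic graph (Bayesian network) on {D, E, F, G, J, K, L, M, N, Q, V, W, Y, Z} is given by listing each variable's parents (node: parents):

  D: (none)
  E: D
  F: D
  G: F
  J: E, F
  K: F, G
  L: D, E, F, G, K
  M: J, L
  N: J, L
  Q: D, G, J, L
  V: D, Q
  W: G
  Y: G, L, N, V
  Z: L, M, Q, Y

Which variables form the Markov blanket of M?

{J, L, Q, Y, Z}

By definition, MB(M) is built from M's parents, M's children, and the co-parents of M.
Pa(M) = {J, L}.
M's children: Z.
For each child, the remaining parents (spouses of M):
  Z also has parents L, Q, Y.
Taking the union gives {J, L, Q, Y, Z}.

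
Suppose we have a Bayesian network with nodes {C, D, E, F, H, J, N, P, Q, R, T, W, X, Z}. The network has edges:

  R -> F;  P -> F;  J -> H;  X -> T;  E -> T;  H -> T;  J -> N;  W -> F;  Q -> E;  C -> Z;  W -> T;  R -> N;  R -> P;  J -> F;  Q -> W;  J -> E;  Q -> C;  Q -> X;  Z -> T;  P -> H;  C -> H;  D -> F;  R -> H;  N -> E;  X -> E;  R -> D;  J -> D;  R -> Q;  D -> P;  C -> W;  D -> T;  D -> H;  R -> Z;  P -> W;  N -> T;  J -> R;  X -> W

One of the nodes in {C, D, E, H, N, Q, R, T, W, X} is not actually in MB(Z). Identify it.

Q

The Markov blanket of a node is its parents, its children, and the other parents of its children.
Pa(Z) = {C, R}.
Z has child T.
Co-parents of Z (other parents of its children):
  T: D, E, H, N, W, X
MB(Z) = {C, D, E, H, N, R, T, W, X}.
Q is neither a parent, child, nor co-parent of Z, so it does not belong.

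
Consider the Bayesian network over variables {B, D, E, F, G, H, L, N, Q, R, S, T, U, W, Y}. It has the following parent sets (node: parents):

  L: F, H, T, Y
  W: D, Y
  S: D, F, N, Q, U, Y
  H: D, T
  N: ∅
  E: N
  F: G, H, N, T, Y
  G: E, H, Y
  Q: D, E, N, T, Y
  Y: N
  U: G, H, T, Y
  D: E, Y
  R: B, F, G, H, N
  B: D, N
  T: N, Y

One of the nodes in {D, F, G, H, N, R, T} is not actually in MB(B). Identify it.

The Markov blanket of a node is its parents, its children, and the other parents of its children.
B has parents D, N.
Children of B: R.
For each child, the remaining parents (spouses of B):
  R: F, G, H, N
MB(B) = {D, F, G, H, N, R}.
T is neither a parent, child, nor co-parent of B, so it does not belong.

T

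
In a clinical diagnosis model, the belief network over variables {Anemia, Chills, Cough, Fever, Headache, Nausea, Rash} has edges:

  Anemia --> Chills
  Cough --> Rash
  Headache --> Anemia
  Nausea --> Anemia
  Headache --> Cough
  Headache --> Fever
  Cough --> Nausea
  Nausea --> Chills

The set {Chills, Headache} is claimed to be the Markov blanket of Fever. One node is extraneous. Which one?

Parents of Fever: Headache.
Ch(Fever) = {}.
Fever has no children, so there are no co-parents.
MB(Fever) = {Headache}.
Chills is neither a parent, child, nor co-parent of Fever, so it does not belong.

Chills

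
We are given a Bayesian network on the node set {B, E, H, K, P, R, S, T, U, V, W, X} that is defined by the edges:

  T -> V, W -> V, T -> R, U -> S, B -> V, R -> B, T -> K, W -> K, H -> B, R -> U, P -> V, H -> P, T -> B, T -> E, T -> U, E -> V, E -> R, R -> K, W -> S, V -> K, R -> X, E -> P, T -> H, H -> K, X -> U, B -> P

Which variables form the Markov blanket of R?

{B, E, H, K, T, U, V, W, X}

By definition, MB(R) is built from R's parents, R's children, and the co-parents of R.
Pa(R) = {E, T}.
R's children: B, K, U, X.
Parents of each child, excluding R:
  X has no other parent.
  parents(B) \ {R} = {H, T}.
  U's other parents are T, X.
  parents(K) \ {R} = {H, T, V, W}.
Taking the union gives {B, E, H, K, T, U, V, W, X}.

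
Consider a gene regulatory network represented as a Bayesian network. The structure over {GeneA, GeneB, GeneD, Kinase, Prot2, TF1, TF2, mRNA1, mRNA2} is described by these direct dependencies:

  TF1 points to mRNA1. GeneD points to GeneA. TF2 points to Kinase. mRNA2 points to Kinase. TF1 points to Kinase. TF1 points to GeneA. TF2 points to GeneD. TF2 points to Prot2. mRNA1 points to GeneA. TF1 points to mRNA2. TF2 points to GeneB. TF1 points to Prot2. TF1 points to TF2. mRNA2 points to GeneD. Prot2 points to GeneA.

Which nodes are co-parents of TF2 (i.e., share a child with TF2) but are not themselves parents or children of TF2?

{mRNA2}

Children of TF2: GeneB, GeneD, Kinase, Prot2.
  Kinase's other parents are TF1, mRNA2.
  GeneD also has parent mRNA2.
  Prot2's other parent is TF1.
  GeneB has no other parent.
Excluding nodes already adjacent to TF2 (GeneB, GeneD, Kinase, Prot2, TF1), the co-parent-only contribution is {mRNA2}.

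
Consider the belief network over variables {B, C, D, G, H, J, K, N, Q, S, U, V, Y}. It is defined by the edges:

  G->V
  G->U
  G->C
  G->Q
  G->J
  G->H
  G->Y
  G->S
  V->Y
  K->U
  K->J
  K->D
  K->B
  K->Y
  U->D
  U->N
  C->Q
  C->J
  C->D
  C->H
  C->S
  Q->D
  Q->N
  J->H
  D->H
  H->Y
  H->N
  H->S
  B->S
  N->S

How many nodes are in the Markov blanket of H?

12

H has children N, S, Y.
H's parents: C, D, G, J.
Other parents of H's children:
  Y: G, K, V
  N: Q, U
  S: B, C, G, N
MB(H) = {B, C, D, G, J, K, N, Q, S, U, V, Y}, which has 12 nodes.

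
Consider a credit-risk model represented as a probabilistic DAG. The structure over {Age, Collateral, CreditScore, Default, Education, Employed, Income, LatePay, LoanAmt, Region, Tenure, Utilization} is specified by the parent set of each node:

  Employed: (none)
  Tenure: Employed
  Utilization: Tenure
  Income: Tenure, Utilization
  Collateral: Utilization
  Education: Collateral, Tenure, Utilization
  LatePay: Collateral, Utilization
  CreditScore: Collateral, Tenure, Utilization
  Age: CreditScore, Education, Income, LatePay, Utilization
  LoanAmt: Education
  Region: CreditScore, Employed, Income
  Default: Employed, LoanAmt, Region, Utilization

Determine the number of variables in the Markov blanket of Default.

4

Recall MB(v) = parents ∪ children ∪ spouses, where spouses are the other parents of v's children.
Pa(Default) = {Employed, LoanAmt, Region, Utilization}.
Children of Default: none.
Default has no children, so there are no co-parents.
MB(Default) = {Employed, LoanAmt, Region, Utilization}, which has 4 nodes.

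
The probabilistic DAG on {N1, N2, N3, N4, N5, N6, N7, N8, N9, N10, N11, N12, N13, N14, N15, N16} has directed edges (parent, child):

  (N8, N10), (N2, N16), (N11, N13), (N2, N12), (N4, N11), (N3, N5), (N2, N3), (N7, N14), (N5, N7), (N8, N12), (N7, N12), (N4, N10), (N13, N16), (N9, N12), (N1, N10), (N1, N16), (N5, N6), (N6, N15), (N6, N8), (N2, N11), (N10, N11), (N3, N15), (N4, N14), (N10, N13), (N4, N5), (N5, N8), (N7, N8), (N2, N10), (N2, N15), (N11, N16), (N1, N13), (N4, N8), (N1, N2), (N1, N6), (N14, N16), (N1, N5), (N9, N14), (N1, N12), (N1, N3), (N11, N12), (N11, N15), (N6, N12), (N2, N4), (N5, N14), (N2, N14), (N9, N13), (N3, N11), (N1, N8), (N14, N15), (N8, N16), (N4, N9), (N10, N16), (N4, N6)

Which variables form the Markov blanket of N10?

N10's parents: N1, N2, N4, N8.
Children of N10: N11, N13, N16.
For each child, the remaining parents (spouses of N10):
  parents(N11) \ {N10} = {N2, N3, N4}.
  N13 also has parents N1, N9, N11.
  parents(N16) \ {N10} = {N1, N2, N8, N11, N13, N14}.
MB(N10) = {N1, N2, N3, N4, N8, N9, N11, N13, N14, N16}.

{N1, N2, N3, N4, N8, N9, N11, N13, N14, N16}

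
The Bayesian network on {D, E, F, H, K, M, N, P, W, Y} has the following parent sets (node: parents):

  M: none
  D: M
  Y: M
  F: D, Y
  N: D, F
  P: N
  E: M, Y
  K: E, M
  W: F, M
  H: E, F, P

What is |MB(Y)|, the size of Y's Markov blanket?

Ch(Y) = {E, F}.
Y's parents: M.
Parents of each child, excluding Y:
  F also has parent D.
  E's other parent is M.
MB(Y) = {D, E, F, M}, which has 4 nodes.

4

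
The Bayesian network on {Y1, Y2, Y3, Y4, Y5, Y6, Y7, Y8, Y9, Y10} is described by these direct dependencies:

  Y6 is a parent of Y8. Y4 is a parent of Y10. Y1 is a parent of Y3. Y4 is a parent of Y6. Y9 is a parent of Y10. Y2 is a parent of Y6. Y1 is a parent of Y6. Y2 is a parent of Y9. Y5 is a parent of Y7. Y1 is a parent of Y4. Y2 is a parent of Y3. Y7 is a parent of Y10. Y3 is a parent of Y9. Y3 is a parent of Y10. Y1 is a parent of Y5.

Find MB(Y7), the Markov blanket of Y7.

{Y3, Y4, Y5, Y9, Y10}

A node's Markov blanket = Pa ∪ Ch ∪ (parents of Ch other than the node itself).
Y7 has parent Y5.
Ch(Y7) = {Y10}.
Other parents of Y7's children:
  Y10: Y3, Y4, Y9
Taking the union gives {Y3, Y4, Y5, Y9, Y10}.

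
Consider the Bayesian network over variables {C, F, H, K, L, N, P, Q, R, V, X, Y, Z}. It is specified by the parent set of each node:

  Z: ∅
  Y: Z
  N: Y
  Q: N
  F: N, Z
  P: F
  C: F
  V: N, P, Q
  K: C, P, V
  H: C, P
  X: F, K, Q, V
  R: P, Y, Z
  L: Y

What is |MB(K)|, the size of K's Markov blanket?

6

Pa(K) = {C, P, V}.
Ch(K) = {X}.
For each child, the remaining parents (spouses of K):
  X also has parents F, Q, V.
MB(K) = {C, F, P, Q, V, X}, which has 6 nodes.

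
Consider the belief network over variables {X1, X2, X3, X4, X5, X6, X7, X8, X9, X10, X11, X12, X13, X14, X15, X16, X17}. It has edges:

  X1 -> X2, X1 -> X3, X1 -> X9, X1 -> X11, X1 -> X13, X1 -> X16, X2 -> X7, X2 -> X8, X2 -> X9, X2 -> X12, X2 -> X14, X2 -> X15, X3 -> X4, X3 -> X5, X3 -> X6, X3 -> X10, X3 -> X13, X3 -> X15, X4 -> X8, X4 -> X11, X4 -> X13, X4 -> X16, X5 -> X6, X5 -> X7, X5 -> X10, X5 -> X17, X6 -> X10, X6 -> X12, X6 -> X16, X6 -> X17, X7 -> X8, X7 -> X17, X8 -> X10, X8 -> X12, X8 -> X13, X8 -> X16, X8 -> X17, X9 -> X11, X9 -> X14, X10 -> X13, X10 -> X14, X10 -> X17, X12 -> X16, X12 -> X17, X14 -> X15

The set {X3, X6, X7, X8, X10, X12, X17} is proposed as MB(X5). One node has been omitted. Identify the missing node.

X2

The Markov blanket of a node is its parents, its children, and the other parents of its children.
Parents of X5: X3.
Children of X5: X6, X7, X10, X17.
Other parents of X5's children:
  X6's other parent is X3.
  X7's other parent is X2.
  X10's other parents are X3, X6, X8.
  parents(X17) \ {X5} = {X6, X7, X8, X10, X12}.
MB(X5) = {X2, X3, X6, X7, X8, X10, X12, X17}.
Comparing with the claimed set, X2 is missing.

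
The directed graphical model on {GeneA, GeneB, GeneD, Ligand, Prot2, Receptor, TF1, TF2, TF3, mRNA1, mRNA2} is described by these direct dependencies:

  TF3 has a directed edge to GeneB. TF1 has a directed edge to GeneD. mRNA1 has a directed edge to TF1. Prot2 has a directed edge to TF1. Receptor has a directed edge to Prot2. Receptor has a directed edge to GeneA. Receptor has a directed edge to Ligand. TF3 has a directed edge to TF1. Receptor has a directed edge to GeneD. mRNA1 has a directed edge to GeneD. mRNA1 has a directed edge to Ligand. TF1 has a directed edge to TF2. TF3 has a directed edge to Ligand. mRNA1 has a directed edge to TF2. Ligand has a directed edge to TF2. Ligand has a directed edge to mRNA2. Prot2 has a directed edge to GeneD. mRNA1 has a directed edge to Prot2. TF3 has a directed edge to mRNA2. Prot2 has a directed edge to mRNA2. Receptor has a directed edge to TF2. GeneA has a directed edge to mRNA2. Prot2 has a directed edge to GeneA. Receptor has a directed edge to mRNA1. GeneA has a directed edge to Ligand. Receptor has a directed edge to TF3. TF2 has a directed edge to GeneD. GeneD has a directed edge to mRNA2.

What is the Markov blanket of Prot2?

Recall MB(v) = parents ∪ children ∪ spouses, where spouses are the other parents of v's children.
Prot2's parents: Receptor, mRNA1.
Prot2's children: GeneA, GeneD, TF1, mRNA2.
Parents of each child, excluding Prot2:
  parents(GeneA) \ {Prot2} = {Receptor}.
  TF1's other parents are TF3, mRNA1.
  GeneD's other parents are Receptor, TF1, TF2, mRNA1.
  mRNA2 also has parents GeneA, GeneD, Ligand, TF3.
So the Markov blanket of Prot2 is {GeneA, GeneD, Ligand, Receptor, TF1, TF2, TF3, mRNA1, mRNA2}.

{GeneA, GeneD, Ligand, Receptor, TF1, TF2, TF3, mRNA1, mRNA2}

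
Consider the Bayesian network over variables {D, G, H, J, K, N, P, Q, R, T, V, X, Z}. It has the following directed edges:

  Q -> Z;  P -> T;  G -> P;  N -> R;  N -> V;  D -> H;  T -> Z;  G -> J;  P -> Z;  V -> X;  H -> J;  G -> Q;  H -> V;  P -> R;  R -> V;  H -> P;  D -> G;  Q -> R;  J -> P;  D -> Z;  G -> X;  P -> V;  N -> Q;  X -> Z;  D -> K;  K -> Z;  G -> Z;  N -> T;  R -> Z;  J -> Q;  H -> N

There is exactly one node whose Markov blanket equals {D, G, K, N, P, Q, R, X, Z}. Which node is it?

T

The target node must have every member of {D, G, K, N, P, Q, R, X, Z} as a parent, child, or co-parent, and no others.
Parents of T: N, P; children: Z; co-parents: D, G, K, P, Q, R, X.
These exactly cover the given set, so the node is T.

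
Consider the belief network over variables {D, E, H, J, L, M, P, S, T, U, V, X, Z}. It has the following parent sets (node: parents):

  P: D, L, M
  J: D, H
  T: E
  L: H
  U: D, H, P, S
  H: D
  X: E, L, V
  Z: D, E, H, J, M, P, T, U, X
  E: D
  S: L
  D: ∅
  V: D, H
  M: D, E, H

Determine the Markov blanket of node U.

{D, E, H, J, M, P, S, T, X, Z}

Recall MB(v) = parents ∪ children ∪ spouses, where spouses are the other parents of v's children.
Pa(U) = {D, H, P, S}.
Ch(U) = {Z}.
For each child, the remaining parents (spouses of U):
  Z's other parents are D, E, H, J, M, P, T, X.
Taking the union gives {D, E, H, J, M, P, S, T, X, Z}.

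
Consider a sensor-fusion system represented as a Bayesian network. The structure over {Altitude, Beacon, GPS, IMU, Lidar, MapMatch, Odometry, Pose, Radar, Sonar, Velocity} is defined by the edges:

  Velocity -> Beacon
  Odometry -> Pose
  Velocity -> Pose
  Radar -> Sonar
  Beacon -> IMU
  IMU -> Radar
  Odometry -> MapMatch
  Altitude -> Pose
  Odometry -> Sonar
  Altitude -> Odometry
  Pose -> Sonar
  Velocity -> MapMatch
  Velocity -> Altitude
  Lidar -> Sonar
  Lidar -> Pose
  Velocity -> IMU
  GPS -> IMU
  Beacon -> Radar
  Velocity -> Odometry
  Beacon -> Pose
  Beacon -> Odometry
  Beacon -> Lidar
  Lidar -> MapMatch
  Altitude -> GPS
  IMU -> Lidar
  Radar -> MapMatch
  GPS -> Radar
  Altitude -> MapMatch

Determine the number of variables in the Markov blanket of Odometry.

8

By definition, MB(Odometry) is built from Odometry's parents, Odometry's children, and the co-parents of Odometry.
Odometry's children: MapMatch, Pose, Sonar.
Pa(Odometry) = {Altitude, Beacon, Velocity}.
For each child, the remaining parents (spouses of Odometry):
  parents(Pose) \ {Odometry} = {Altitude, Beacon, Lidar, Velocity}.
  Sonar also has parents Lidar, Pose, Radar.
  MapMatch's other parents are Altitude, Lidar, Radar, Velocity.
MB(Odometry) = {Altitude, Beacon, Lidar, MapMatch, Pose, Radar, Sonar, Velocity}, which has 8 nodes.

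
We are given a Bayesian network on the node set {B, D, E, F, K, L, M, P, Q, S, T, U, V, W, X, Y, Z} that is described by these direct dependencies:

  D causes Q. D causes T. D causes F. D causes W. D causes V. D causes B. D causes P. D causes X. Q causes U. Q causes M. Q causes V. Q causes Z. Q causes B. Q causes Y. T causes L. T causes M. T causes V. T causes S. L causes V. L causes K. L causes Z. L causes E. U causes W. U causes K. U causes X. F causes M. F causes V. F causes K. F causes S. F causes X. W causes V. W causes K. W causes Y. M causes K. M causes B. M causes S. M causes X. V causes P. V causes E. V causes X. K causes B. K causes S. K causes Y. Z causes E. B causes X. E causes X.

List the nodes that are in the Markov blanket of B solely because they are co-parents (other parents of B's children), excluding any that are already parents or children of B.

Children of B: X.
  X: D, E, F, M, U, V
Excluding nodes already adjacent to B (D, K, M, Q, X), the co-parent-only contribution is {E, F, U, V}.

{E, F, U, V}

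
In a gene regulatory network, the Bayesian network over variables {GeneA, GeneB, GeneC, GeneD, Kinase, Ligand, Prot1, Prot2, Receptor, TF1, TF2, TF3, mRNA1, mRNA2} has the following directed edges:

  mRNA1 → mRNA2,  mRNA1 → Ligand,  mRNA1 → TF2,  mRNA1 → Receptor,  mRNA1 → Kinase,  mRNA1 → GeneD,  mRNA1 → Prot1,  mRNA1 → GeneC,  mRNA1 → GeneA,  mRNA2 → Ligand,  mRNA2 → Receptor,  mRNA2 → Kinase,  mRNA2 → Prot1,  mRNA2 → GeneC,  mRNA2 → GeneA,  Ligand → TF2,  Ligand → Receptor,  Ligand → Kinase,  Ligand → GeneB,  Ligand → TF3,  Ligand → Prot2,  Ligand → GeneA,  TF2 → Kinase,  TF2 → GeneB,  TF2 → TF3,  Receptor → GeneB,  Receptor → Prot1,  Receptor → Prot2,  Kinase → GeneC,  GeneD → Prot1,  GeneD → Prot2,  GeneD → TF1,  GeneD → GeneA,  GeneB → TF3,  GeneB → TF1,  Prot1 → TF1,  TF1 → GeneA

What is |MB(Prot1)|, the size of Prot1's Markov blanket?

A node's Markov blanket = Pa ∪ Ch ∪ (parents of Ch other than the node itself).
Prot1 has parents GeneD, Receptor, mRNA1, mRNA2.
Children of Prot1: TF1.
For each child, the remaining parents (spouses of Prot1):
  TF1 also has parents GeneB, GeneD.
MB(Prot1) = {GeneB, GeneD, Receptor, TF1, mRNA1, mRNA2}, which has 6 nodes.

6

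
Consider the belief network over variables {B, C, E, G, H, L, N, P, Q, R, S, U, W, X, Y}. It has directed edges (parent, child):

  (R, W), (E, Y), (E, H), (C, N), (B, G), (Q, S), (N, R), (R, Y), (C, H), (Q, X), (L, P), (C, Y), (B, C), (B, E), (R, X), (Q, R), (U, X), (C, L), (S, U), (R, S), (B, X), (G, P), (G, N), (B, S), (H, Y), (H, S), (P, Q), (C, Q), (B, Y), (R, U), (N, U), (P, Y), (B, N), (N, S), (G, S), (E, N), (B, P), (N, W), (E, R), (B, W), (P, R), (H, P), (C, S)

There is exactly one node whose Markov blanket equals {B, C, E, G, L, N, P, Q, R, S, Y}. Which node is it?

The target node must have every member of {B, C, E, G, L, N, P, Q, R, S, Y} as a parent, child, or co-parent, and no others.
Parents of H: C, E; children: P, S, Y; co-parents: B, C, E, G, L, N, P, Q, R.
These exactly cover the given set, so the node is H.

H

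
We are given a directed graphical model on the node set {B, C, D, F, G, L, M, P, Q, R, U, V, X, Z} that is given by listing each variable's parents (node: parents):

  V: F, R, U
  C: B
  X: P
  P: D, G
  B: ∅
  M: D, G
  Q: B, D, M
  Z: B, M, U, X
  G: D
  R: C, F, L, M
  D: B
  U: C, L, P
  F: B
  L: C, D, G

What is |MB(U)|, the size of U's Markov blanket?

10

U's parents: C, L, P.
U has children V, Z.
For each child, the remaining parents (spouses of U):
  V: F, R
  Z: B, M, X
MB(U) = {B, C, F, L, M, P, R, V, X, Z}, which has 10 nodes.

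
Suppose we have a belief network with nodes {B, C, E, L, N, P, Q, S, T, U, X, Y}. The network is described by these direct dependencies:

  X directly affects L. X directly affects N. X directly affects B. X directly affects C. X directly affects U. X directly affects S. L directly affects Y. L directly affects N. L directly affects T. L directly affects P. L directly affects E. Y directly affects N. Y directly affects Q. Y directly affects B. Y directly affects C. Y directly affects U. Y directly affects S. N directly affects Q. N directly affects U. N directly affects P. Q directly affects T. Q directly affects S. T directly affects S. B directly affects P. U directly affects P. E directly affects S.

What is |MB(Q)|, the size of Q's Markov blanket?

7

Q's parents: N, Y.
Q has children S, T.
Other parents of Q's children:
  parents(T) \ {Q} = {L}.
  S's other parents are E, T, X, Y.
MB(Q) = {E, L, N, S, T, X, Y}, which has 7 nodes.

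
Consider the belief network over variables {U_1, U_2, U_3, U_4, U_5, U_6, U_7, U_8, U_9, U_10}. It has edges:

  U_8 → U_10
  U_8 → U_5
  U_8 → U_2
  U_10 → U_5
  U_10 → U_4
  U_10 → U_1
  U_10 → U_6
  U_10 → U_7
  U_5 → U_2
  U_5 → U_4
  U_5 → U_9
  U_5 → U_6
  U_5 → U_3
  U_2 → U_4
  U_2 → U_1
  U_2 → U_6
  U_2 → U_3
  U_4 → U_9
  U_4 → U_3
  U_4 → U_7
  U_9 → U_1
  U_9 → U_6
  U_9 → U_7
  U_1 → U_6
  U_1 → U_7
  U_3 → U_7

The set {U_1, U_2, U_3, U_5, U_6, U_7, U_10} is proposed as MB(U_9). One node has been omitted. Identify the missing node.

U_4

U_9 has children U_1, U_6, U_7.
Parents of U_9: U_4, U_5.
Other parents of U_9's children:
  U_1's other parents are U_2, U_10.
  U_6's other parents are U_1, U_2, U_5, U_10.
  U_7 also has parents U_1, U_3, U_4, U_10.
MB(U_9) = {U_1, U_2, U_3, U_4, U_5, U_6, U_7, U_10}.
Comparing with the claimed set, U_4 is missing.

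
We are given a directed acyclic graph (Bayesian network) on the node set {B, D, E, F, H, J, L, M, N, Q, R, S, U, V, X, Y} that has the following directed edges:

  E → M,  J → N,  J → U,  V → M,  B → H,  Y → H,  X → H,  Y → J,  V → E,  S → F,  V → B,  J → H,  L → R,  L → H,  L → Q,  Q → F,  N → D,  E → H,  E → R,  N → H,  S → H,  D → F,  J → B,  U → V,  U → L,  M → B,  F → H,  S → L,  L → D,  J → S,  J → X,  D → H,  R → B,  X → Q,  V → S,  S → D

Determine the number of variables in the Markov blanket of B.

B has parents J, M, R, V.
B's children: H.
Other parents of B's children:
  H also has parents D, E, F, J, L, N, S, X, Y.
MB(B) = {D, E, F, H, J, L, M, N, R, S, V, X, Y}, which has 13 nodes.

13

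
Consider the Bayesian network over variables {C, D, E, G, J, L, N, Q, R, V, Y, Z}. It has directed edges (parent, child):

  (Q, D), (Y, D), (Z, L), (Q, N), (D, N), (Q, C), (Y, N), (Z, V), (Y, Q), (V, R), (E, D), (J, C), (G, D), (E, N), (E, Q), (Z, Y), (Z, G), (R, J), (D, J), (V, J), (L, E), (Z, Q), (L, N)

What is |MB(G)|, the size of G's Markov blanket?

G's parents: Z.
G's children: D.
Co-parents of G (other parents of its children):
  parents(D) \ {G} = {E, Q, Y}.
MB(G) = {D, E, Q, Y, Z}, which has 5 nodes.

5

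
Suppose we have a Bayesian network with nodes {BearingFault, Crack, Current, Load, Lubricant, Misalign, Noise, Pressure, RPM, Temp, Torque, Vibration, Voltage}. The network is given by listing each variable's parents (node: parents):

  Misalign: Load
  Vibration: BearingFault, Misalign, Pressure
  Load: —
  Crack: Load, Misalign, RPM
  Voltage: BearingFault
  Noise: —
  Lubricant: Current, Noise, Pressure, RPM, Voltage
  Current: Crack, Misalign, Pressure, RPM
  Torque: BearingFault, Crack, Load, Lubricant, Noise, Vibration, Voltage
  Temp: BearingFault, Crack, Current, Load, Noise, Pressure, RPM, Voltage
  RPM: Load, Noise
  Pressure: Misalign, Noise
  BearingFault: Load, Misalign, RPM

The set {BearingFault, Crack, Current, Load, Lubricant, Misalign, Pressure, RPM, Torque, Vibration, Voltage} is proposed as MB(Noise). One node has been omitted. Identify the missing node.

Temp

By definition, MB(Noise) is built from Noise's parents, Noise's children, and the co-parents of Noise.
Noise has no parents.
Noise has children Lubricant, Pressure, RPM, Temp, Torque.
Parents of each child, excluding Noise:
  RPM also has parent Load.
  Pressure's other parent is Misalign.
  Temp's other parents are BearingFault, Crack, Current, Load, Pressure, RPM, Voltage.
  parents(Lubricant) \ {Noise} = {Current, Pressure, RPM, Voltage}.
  Torque's other parents are BearingFault, Crack, Load, Lubricant, Vibration, Voltage.
MB(Noise) = {BearingFault, Crack, Current, Load, Lubricant, Misalign, Pressure, RPM, Temp, Torque, Vibration, Voltage}.
Comparing with the claimed set, Temp is missing.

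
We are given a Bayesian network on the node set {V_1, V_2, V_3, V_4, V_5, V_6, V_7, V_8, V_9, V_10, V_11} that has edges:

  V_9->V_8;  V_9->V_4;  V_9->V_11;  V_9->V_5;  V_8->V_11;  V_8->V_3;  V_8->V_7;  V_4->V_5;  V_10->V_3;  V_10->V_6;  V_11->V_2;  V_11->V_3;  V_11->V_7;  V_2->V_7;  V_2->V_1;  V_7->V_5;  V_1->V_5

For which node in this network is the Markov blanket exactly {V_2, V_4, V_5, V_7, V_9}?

V_1

The target node must have every member of {V_2, V_4, V_5, V_7, V_9} as a parent, child, or co-parent, and no others.
Parents of V_1: V_2; children: V_5; co-parents: V_4, V_7, V_9.
These exactly cover the given set, so the node is V_1.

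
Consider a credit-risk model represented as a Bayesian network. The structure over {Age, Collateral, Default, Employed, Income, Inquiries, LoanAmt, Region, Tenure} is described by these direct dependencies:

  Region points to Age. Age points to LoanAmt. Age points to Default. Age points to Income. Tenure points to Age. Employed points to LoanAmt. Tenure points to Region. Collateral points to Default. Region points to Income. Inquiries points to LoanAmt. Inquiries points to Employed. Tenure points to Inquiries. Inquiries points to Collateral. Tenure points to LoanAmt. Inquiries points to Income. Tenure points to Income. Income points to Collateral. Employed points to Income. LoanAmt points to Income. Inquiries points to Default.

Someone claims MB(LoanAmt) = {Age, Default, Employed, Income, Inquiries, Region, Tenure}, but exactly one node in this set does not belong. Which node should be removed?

Default

By definition, MB(LoanAmt) is built from LoanAmt's parents, LoanAmt's children, and the co-parents of LoanAmt.
Pa(LoanAmt) = {Age, Employed, Inquiries, Tenure}.
Ch(LoanAmt) = {Income}.
Other parents of LoanAmt's children:
  Income: Age, Employed, Inquiries, Region, Tenure
MB(LoanAmt) = {Age, Employed, Income, Inquiries, Region, Tenure}.
Default is neither a parent, child, nor co-parent of LoanAmt, so it does not belong.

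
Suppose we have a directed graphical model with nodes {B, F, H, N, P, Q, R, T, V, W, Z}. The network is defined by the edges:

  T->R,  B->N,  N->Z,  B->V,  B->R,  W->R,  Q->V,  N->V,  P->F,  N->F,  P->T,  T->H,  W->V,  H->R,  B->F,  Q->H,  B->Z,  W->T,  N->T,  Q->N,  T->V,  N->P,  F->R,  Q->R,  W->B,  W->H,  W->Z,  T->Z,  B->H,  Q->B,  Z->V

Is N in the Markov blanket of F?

N is a parent of F.
So N ∈ MB(F).

Yes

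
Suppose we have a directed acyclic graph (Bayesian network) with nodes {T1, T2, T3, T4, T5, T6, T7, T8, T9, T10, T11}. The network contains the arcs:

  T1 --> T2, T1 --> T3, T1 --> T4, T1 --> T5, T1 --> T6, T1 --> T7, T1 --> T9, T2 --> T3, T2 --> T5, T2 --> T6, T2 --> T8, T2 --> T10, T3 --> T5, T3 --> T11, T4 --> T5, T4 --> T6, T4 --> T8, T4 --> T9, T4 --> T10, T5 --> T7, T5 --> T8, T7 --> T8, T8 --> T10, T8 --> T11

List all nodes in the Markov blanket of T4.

{T1, T2, T3, T5, T6, T7, T8, T9, T10}

The Markov blanket of a node is its parents, its children, and the other parents of its children.
T4's parents: T1.
Ch(T4) = {T5, T6, T8, T9, T10}.
Other parents of T4's children:
  T5: T1, T2, T3
  T6: T1, T2
  T8: T2, T5, T7
  T9: T1
  T10: T2, T8
Taking the union gives {T1, T2, T3, T5, T6, T7, T8, T9, T10}.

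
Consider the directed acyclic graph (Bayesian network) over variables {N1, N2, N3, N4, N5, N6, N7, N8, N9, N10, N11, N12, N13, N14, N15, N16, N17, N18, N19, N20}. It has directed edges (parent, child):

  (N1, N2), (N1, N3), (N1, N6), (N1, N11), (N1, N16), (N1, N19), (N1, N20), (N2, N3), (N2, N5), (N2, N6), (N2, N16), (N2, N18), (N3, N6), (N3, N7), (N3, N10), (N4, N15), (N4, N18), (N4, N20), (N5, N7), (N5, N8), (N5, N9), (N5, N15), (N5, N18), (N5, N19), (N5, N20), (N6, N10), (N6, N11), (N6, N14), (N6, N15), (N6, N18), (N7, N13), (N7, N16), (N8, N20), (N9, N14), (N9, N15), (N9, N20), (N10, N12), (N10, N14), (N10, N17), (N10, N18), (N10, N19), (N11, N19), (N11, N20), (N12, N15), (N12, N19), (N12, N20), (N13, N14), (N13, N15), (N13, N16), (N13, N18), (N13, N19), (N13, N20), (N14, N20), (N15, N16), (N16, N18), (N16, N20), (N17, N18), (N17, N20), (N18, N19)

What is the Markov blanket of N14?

{N1, N4, N5, N6, N8, N9, N10, N11, N12, N13, N16, N17, N20}

N14 has child N20.
N14 has parents N6, N9, N10, N13.
For each child, the remaining parents (spouses of N14):
  parents(N20) \ {N14} = {N1, N4, N5, N8, N9, N11, N12, N13, N16, N17}.
So the Markov blanket of N14 is {N1, N4, N5, N6, N8, N9, N10, N11, N12, N13, N16, N17, N20}.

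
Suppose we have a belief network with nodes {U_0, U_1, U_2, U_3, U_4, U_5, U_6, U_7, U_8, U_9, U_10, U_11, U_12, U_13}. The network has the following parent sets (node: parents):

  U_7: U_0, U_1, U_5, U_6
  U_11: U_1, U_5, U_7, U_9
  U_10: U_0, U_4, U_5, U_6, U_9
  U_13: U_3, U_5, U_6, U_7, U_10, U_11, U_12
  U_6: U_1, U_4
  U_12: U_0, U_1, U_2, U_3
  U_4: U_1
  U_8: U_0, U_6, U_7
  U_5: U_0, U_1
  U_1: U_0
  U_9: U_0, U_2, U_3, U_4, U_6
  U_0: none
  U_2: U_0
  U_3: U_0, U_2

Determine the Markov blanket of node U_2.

Recall MB(v) = parents ∪ children ∪ spouses, where spouses are the other parents of v's children.
Pa(U_2) = {U_0}.
U_2's children: U_3, U_9, U_12.
Other parents of U_2's children:
  U_3's other parent is U_0.
  U_9's other parents are U_0, U_3, U_4, U_6.
  U_12 also has parents U_0, U_1, U_3.
So the Markov blanket of U_2 is {U_0, U_1, U_3, U_4, U_6, U_9, U_12}.

{U_0, U_1, U_3, U_4, U_6, U_9, U_12}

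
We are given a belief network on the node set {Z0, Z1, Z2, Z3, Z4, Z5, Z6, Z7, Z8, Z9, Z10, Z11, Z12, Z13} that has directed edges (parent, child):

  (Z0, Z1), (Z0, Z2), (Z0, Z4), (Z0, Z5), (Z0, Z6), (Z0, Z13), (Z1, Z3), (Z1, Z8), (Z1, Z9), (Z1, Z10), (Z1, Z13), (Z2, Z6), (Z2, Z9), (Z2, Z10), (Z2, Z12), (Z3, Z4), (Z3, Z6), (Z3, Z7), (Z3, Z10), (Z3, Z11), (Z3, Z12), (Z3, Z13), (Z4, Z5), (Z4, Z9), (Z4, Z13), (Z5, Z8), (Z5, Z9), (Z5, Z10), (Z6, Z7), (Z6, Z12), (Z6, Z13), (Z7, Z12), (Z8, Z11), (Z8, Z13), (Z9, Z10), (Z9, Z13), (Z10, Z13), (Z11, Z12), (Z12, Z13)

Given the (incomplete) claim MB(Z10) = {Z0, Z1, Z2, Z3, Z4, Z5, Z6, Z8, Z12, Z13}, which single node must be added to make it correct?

Pa(Z10) = {Z1, Z2, Z3, Z5, Z9}.
Children of Z10: Z13.
Other parents of Z10's children:
  Z13: Z0, Z1, Z3, Z4, Z6, Z8, Z9, Z12
MB(Z10) = {Z0, Z1, Z2, Z3, Z4, Z5, Z6, Z8, Z9, Z12, Z13}.
Comparing with the claimed set, Z9 is missing.

Z9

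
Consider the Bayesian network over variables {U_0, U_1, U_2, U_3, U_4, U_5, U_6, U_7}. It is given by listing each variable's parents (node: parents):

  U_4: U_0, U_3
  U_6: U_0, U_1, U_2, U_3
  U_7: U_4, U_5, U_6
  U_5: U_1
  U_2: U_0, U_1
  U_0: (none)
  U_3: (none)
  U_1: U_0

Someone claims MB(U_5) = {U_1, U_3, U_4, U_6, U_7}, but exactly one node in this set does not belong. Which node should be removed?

U_5 has child U_7.
Parents of U_5: U_1.
Other parents of U_5's children:
  U_7's other parents are U_4, U_6.
MB(U_5) = {U_1, U_4, U_6, U_7}.
U_3 is neither a parent, child, nor co-parent of U_5, so it does not belong.

U_3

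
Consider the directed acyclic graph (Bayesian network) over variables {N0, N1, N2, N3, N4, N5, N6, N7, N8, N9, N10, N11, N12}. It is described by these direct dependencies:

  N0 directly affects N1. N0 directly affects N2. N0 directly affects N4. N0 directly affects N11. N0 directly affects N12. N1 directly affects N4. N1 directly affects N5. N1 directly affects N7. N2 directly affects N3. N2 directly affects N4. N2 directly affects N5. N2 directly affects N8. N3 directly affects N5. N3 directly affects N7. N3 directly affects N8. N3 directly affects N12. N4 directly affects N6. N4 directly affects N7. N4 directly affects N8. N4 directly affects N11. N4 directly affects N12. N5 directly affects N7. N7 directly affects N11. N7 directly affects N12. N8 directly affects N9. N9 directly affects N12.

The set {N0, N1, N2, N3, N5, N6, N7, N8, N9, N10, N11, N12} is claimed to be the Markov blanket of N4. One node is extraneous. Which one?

Pa(N4) = {N0, N1, N2}.
N4's children: N6, N7, N8, N11, N12.
Parents of each child, excluding N4:
  N6: —
  N7: N1, N3, N5
  N8: N2, N3
  N11: N0, N7
  N12: N0, N3, N7, N9
MB(N4) = {N0, N1, N2, N3, N5, N6, N7, N8, N9, N11, N12}.
N10 is neither a parent, child, nor co-parent of N4, so it does not belong.

N10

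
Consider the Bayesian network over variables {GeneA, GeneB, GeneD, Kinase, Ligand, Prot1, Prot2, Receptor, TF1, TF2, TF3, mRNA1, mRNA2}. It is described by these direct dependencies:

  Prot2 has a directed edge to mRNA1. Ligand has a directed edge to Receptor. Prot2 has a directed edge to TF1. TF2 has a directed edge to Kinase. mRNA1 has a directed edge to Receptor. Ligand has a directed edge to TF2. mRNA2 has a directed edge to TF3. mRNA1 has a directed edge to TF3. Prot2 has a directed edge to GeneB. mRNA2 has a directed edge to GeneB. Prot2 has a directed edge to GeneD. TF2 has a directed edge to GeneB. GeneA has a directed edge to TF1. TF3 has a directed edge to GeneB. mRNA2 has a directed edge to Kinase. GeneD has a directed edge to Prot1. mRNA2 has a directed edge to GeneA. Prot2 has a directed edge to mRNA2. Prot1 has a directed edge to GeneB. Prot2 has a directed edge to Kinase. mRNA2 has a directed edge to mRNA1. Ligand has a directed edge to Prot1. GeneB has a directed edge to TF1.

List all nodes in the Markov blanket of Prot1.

{GeneB, GeneD, Ligand, Prot2, TF2, TF3, mRNA2}

Pa(Prot1) = {GeneD, Ligand}.
Prot1's children: GeneB.
For each child, the remaining parents (spouses of Prot1):
  GeneB: Prot2, TF2, TF3, mRNA2
Taking the union gives {GeneB, GeneD, Ligand, Prot2, TF2, TF3, mRNA2}.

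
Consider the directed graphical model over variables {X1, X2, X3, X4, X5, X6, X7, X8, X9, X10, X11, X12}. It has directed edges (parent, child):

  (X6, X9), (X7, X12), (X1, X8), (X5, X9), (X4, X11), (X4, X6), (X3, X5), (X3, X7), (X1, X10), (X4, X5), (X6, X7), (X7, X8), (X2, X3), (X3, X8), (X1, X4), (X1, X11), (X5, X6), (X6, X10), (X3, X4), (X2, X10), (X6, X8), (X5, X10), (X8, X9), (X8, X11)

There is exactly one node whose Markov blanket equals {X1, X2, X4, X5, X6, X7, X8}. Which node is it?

The target node must have every member of {X1, X2, X4, X5, X6, X7, X8} as a parent, child, or co-parent, and no others.
Parents of X3: X2; children: X4, X5, X7, X8; co-parents: X1, X4, X6, X7.
These exactly cover the given set, so the node is X3.

X3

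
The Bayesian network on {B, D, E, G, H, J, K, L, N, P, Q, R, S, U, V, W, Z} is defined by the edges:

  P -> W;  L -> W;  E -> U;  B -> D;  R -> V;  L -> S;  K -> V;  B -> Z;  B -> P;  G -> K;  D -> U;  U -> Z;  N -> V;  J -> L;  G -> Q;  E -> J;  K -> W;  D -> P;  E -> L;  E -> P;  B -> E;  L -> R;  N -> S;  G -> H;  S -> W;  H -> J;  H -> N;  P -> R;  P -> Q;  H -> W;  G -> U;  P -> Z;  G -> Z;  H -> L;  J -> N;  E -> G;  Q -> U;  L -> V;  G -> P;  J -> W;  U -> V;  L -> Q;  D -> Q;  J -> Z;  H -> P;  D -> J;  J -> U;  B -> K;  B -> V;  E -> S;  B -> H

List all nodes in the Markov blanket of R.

{B, K, L, N, P, U, V}

Pa(R) = {L, P}.
Ch(R) = {V}.
Co-parents of R (other parents of its children):
  V: B, K, L, N, U
Union: {L, P} ∪ {V} ∪ {B, K, L, N, U} = {B, K, L, N, P, U, V}.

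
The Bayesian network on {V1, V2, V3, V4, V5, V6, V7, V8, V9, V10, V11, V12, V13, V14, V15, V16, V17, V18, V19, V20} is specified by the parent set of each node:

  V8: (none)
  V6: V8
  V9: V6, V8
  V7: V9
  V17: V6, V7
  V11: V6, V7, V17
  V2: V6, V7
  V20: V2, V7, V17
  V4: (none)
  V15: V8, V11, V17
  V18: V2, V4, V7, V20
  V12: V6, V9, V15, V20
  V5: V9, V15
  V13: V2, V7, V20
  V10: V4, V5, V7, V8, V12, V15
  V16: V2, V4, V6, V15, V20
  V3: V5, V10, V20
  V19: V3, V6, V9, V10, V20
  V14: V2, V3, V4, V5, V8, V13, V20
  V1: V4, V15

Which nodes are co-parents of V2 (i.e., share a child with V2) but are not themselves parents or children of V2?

Children of V2: V13, V14, V16, V18, V20.
  parents(V20) \ {V2} = {V7, V17}.
  parents(V18) \ {V2} = {V4, V7, V20}.
  parents(V13) \ {V2} = {V7, V20}.
  V16's other parents are V4, V6, V15, V20.
  V14's other parents are V3, V4, V5, V8, V13, V20.
Excluding nodes already adjacent to V2 (V6, V7, V13, V14, V16, V18, V20), the co-parent-only contribution is {V3, V4, V5, V8, V15, V17}.

{V3, V4, V5, V8, V15, V17}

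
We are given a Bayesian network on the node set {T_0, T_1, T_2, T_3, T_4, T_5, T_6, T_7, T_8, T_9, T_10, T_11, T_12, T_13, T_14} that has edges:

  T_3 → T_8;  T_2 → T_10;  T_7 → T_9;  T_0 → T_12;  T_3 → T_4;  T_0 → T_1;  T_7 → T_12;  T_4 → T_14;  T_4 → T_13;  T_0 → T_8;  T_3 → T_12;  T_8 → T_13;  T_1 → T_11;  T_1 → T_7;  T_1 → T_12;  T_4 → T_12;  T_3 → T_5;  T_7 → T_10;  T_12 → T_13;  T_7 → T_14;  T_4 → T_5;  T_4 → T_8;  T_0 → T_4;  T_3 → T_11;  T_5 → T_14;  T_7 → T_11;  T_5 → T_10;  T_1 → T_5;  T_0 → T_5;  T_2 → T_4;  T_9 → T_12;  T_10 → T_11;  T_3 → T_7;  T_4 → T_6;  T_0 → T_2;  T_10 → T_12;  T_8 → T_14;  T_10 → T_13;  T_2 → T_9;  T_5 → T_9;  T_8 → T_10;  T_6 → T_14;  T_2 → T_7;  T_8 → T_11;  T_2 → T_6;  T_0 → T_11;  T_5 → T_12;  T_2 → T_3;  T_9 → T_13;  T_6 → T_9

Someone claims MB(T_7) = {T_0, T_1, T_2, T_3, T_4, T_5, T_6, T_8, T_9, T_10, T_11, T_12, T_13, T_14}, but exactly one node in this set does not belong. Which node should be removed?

T_7 has parents T_1, T_2, T_3.
T_7's children: T_9, T_10, T_11, T_12, T_14.
Parents of each child, excluding T_7:
  T_9: T_2, T_5, T_6
  T_10: T_2, T_5, T_8
  T_11: T_0, T_1, T_3, T_8, T_10
  T_12: T_0, T_1, T_3, T_4, T_5, T_9, T_10
  T_14: T_4, T_5, T_6, T_8
MB(T_7) = {T_0, T_1, T_2, T_3, T_4, T_5, T_6, T_8, T_9, T_10, T_11, T_12, T_14}.
T_13 is neither a parent, child, nor co-parent of T_7, so it does not belong.

T_13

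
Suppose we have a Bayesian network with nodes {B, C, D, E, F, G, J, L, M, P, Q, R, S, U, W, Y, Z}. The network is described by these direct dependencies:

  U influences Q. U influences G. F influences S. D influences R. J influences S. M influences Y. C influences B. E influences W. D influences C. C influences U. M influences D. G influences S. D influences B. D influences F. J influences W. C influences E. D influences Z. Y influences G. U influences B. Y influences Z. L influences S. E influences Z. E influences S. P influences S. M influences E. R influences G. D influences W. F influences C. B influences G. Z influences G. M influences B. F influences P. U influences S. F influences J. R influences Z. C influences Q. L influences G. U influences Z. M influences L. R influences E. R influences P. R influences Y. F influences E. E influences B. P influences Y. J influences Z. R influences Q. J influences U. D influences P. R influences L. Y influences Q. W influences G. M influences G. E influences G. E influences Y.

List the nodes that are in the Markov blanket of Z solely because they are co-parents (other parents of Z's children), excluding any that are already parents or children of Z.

Children of Z: G.
  G: B, E, L, M, R, U, W, Y
Excluding nodes already adjacent to Z (D, E, G, J, R, U, Y), the co-parent-only contribution is {B, L, M, W}.

{B, L, M, W}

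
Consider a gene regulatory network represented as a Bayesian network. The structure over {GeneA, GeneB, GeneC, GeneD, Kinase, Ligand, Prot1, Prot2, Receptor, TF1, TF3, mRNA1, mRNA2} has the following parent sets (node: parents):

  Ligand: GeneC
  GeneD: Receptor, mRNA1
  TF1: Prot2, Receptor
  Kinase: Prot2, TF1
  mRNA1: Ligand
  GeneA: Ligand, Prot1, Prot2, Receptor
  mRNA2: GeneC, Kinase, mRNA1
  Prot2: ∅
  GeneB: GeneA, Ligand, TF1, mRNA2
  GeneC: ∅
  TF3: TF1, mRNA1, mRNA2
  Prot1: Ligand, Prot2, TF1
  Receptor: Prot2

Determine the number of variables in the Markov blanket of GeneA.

Pa(GeneA) = {Ligand, Prot1, Prot2, Receptor}.
Ch(GeneA) = {GeneB}.
Other parents of GeneA's children:
  GeneB: Ligand, TF1, mRNA2
MB(GeneA) = {GeneB, Ligand, Prot1, Prot2, Receptor, TF1, mRNA2}, which has 7 nodes.

7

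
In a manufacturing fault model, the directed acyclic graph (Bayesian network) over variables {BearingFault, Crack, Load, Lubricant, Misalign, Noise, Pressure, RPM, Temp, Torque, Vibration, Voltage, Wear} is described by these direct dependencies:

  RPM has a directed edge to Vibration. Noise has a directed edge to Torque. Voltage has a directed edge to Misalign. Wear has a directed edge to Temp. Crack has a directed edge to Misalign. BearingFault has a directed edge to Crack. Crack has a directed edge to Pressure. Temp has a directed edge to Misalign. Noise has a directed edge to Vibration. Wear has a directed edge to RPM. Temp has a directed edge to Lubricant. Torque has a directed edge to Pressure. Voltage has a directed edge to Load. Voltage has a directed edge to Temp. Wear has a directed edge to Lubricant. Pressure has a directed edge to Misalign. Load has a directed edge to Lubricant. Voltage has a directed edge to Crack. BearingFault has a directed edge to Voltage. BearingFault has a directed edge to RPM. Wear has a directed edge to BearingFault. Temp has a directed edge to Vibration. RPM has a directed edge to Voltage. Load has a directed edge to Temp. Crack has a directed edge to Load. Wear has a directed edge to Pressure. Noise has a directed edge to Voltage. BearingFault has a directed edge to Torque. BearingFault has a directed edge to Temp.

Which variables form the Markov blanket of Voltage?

{BearingFault, Crack, Load, Misalign, Noise, Pressure, RPM, Temp, Wear}

Voltage's parents: BearingFault, Noise, RPM.
Voltage has children Crack, Load, Misalign, Temp.
Co-parents of Voltage (other parents of its children):
  parents(Crack) \ {Voltage} = {BearingFault}.
  Load's other parent is Crack.
  Temp also has parents BearingFault, Load, Wear.
  Misalign's other parents are Crack, Pressure, Temp.
Union: {BearingFault, Noise, RPM} ∪ {Crack, Load, Misalign, Temp} ∪ {BearingFault, Crack, Load, Pressure, Temp, Wear} = {BearingFault, Crack, Load, Misalign, Noise, Pressure, RPM, Temp, Wear}.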